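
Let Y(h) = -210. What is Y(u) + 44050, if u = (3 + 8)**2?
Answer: 43840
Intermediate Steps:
u = 121 (u = 11**2 = 121)
Y(u) + 44050 = -210 + 44050 = 43840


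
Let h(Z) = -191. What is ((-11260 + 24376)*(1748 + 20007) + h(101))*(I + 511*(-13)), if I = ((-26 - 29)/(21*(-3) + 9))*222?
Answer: -16478862641528/9 ≈ -1.8310e+12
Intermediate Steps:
I = 2035/9 (I = -55/(-63 + 9)*222 = -55/(-54)*222 = -55*(-1/54)*222 = (55/54)*222 = 2035/9 ≈ 226.11)
((-11260 + 24376)*(1748 + 20007) + h(101))*(I + 511*(-13)) = ((-11260 + 24376)*(1748 + 20007) - 191)*(2035/9 + 511*(-13)) = (13116*21755 - 191)*(2035/9 - 6643) = (285338580 - 191)*(-57752/9) = 285338389*(-57752/9) = -16478862641528/9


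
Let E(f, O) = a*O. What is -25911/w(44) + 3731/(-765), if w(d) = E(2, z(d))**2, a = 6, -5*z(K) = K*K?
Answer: -55991645579/11469173760 ≈ -4.8819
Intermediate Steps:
z(K) = -K**2/5 (z(K) = -K*K/5 = -K**2/5)
E(f, O) = 6*O
w(d) = 36*d**4/25 (w(d) = (6*(-d**2/5))**2 = (-6*d**2/5)**2 = 36*d**4/25)
-25911/w(44) + 3731/(-765) = -25911/((36/25)*44**4) + 3731/(-765) = -25911/((36/25)*3748096) + 3731*(-1/765) = -25911/134931456/25 - 3731/765 = -25911*25/134931456 - 3731/765 = -71975/14992384 - 3731/765 = -55991645579/11469173760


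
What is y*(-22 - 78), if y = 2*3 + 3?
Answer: -900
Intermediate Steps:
y = 9 (y = 6 + 3 = 9)
y*(-22 - 78) = 9*(-22 - 78) = 9*(-100) = -900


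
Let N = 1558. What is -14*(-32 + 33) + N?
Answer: 1544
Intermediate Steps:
-14*(-32 + 33) + N = -14*(-32 + 33) + 1558 = -14*1 + 1558 = -14 + 1558 = 1544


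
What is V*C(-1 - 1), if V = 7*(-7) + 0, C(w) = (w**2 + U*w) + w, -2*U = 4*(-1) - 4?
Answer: 294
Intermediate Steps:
U = 4 (U = -(4*(-1) - 4)/2 = -(-4 - 4)/2 = -1/2*(-8) = 4)
C(w) = w**2 + 5*w (C(w) = (w**2 + 4*w) + w = w**2 + 5*w)
V = -49 (V = -49 + 0 = -49)
V*C(-1 - 1) = -49*(-1 - 1)*(5 + (-1 - 1)) = -(-98)*(5 - 2) = -(-98)*3 = -49*(-6) = 294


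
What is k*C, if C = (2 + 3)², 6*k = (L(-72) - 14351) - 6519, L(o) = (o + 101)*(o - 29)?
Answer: -198325/2 ≈ -99163.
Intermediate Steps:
L(o) = (-29 + o)*(101 + o) (L(o) = (101 + o)*(-29 + o) = (-29 + o)*(101 + o))
k = -7933/2 (k = (((-2929 + (-72)² + 72*(-72)) - 14351) - 6519)/6 = (((-2929 + 5184 - 5184) - 14351) - 6519)/6 = ((-2929 - 14351) - 6519)/6 = (-17280 - 6519)/6 = (⅙)*(-23799) = -7933/2 ≈ -3966.5)
C = 25 (C = 5² = 25)
k*C = -7933/2*25 = -198325/2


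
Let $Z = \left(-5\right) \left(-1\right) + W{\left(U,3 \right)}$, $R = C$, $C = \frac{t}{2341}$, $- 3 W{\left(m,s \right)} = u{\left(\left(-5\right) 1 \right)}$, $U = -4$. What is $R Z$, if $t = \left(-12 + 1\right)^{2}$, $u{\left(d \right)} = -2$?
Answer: $\frac{2057}{7023} \approx 0.29289$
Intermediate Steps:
$W{\left(m,s \right)} = \frac{2}{3}$ ($W{\left(m,s \right)} = \left(- \frac{1}{3}\right) \left(-2\right) = \frac{2}{3}$)
$t = 121$ ($t = \left(-11\right)^{2} = 121$)
$C = \frac{121}{2341} \approx 0.051687$
$R = \frac{121}{2341} \approx 0.051687$
$Z = \frac{17}{3}$ ($Z = \left(-5\right) \left(-1\right) + \frac{2}{3} = 5 + \frac{2}{3} = \frac{17}{3} \approx 5.6667$)
$R Z = \frac{121}{2341} \cdot \frac{17}{3} = \frac{2057}{7023}$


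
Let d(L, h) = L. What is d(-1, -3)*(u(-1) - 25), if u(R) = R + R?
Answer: 27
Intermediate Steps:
u(R) = 2*R
d(-1, -3)*(u(-1) - 25) = -(2*(-1) - 25) = -(-2 - 25) = -1*(-27) = 27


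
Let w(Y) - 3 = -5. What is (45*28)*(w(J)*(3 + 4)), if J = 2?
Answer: -17640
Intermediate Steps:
w(Y) = -2 (w(Y) = 3 - 5 = -2)
(45*28)*(w(J)*(3 + 4)) = (45*28)*(-2*(3 + 4)) = 1260*(-2*7) = 1260*(-14) = -17640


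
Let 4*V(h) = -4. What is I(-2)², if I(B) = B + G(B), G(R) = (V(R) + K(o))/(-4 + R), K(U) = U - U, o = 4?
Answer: 121/36 ≈ 3.3611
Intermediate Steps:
K(U) = 0
V(h) = -1 (V(h) = (¼)*(-4) = -1)
G(R) = -1/(-4 + R) (G(R) = (-1 + 0)/(-4 + R) = -1/(-4 + R))
I(B) = B - 1/(-4 + B)
I(-2)² = ((-1 - 2*(-4 - 2))/(-4 - 2))² = ((-1 - 2*(-6))/(-6))² = (-(-1 + 12)/6)² = (-⅙*11)² = (-11/6)² = 121/36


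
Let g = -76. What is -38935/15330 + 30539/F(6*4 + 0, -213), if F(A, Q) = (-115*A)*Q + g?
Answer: -320256941/128729076 ≈ -2.4878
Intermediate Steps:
F(A, Q) = -76 - 115*A*Q (F(A, Q) = (-115*A)*Q - 76 = -115*A*Q - 76 = -76 - 115*A*Q)
-38935/15330 + 30539/F(6*4 + 0, -213) = -38935/15330 + 30539/(-76 - 115*(6*4 + 0)*(-213)) = -38935*1/15330 + 30539/(-76 - 115*(24 + 0)*(-213)) = -7787/3066 + 30539/(-76 - 115*24*(-213)) = -7787/3066 + 30539/(-76 + 587880) = -7787/3066 + 30539/587804 = -320256941/128729076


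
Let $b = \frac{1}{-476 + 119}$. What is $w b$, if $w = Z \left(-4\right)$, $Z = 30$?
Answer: $\frac{40}{119} \approx 0.33613$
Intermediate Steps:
$w = -120$ ($w = 30 \left(-4\right) = -120$)
$b = - \frac{1}{357}$ ($b = \frac{1}{-357} = - \frac{1}{357} \approx -0.0028011$)
$w b = \left(-120\right) \left(- \frac{1}{357}\right) = \frac{40}{119}$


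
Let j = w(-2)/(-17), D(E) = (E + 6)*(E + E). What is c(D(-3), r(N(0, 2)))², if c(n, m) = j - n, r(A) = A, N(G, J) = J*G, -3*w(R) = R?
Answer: 839056/2601 ≈ 322.59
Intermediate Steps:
w(R) = -R/3
N(G, J) = G*J
D(E) = 2*E*(6 + E) (D(E) = (6 + E)*(2*E) = 2*E*(6 + E))
j = -2/51 (j = -⅓*(-2)/(-17) = (⅔)*(-1/17) = -2/51 ≈ -0.039216)
c(n, m) = -2/51 - n
c(D(-3), r(N(0, 2)))² = (-2/51 - 2*(-3)*(6 - 3))² = (-2/51 - 2*(-3)*3)² = (-2/51 - 1*(-18))² = (-2/51 + 18)² = (916/51)² = 839056/2601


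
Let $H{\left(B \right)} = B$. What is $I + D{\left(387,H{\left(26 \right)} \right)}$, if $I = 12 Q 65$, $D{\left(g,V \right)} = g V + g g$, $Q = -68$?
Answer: $106791$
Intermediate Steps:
$D{\left(g,V \right)} = g^{2} + V g$ ($D{\left(g,V \right)} = V g + g^{2} = g^{2} + V g$)
$I = -53040$ ($I = 12 \left(-68\right) 65 = \left(-816\right) 65 = -53040$)
$I + D{\left(387,H{\left(26 \right)} \right)} = -53040 + 387 \left(26 + 387\right) = -53040 + 387 \cdot 413 = -53040 + 159831 = 106791$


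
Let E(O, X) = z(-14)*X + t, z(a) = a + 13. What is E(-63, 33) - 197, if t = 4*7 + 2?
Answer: -200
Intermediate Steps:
z(a) = 13 + a
t = 30 (t = 28 + 2 = 30)
E(O, X) = 30 - X (E(O, X) = (13 - 14)*X + 30 = -X + 30 = 30 - X)
E(-63, 33) - 197 = (30 - 1*33) - 197 = (30 - 33) - 197 = -3 - 197 = -200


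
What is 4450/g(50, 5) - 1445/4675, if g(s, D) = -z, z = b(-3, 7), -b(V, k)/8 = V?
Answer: -122579/660 ≈ -185.73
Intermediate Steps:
b(V, k) = -8*V
z = 24 (z = -8*(-3) = 24)
g(s, D) = -24 (g(s, D) = -1*24 = -24)
4450/g(50, 5) - 1445/4675 = 4450/(-24) - 1445/4675 = 4450*(-1/24) - 1445*1/4675 = -2225/12 - 17/55 = -122579/660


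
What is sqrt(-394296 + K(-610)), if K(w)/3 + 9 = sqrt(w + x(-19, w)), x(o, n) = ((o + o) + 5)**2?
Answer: sqrt(-394323 + 3*sqrt(479)) ≈ 627.9*I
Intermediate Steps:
x(o, n) = (5 + 2*o)**2 (x(o, n) = (2*o + 5)**2 = (5 + 2*o)**2)
K(w) = -27 + 3*sqrt(1089 + w) (K(w) = -27 + 3*sqrt(w + (5 + 2*(-19))**2) = -27 + 3*sqrt(w + (5 - 38)**2) = -27 + 3*sqrt(w + (-33)**2) = -27 + 3*sqrt(w + 1089) = -27 + 3*sqrt(1089 + w))
sqrt(-394296 + K(-610)) = sqrt(-394296 + (-27 + 3*sqrt(1089 - 610))) = sqrt(-394296 + (-27 + 3*sqrt(479))) = sqrt(-394323 + 3*sqrt(479))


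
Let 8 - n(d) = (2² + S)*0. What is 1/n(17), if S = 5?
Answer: ⅛ ≈ 0.12500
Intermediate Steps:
n(d) = 8 (n(d) = 8 - (2² + 5)*0 = 8 - (4 + 5)*0 = 8 - 9*0 = 8 - 1*0 = 8 + 0 = 8)
1/n(17) = 1/8 = ⅛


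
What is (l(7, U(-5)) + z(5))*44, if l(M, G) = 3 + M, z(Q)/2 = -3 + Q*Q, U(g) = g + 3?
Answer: 2376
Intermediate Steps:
U(g) = 3 + g
z(Q) = -6 + 2*Q**2 (z(Q) = 2*(-3 + Q*Q) = 2*(-3 + Q**2) = -6 + 2*Q**2)
(l(7, U(-5)) + z(5))*44 = ((3 + 7) + (-6 + 2*5**2))*44 = (10 + (-6 + 2*25))*44 = (10 + (-6 + 50))*44 = (10 + 44)*44 = 54*44 = 2376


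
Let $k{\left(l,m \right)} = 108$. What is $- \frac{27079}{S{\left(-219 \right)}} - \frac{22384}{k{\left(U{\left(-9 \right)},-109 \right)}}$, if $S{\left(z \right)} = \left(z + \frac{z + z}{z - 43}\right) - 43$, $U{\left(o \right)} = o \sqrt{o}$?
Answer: $- \frac{95061965}{920781} \approx -103.24$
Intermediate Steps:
$U{\left(o \right)} = o^{\frac{3}{2}}$
$S{\left(z \right)} = -43 + z + \frac{2 z}{-43 + z}$ ($S{\left(z \right)} = \left(z + \frac{2 z}{-43 + z}\right) - 43 = -43 + z + \frac{2 z}{-43 + z}$)
$- \frac{27079}{S{\left(-219 \right)}} - \frac{22384}{k{\left(U{\left(-9 \right)},-109 \right)}} = - \frac{27079}{\frac{1}{-43 - 219} \left(1849 + \left(-219\right)^{2} - -18396\right)} - \frac{22384}{108} = - \frac{27079}{\frac{1}{-262} \left(1849 + 47961 + 18396\right)} - \frac{5596}{27} = - \frac{27079}{\left(- \frac{1}{262}\right) 68206} - \frac{5596}{27} = - \frac{27079}{- \frac{34103}{131}} - \frac{5596}{27} = \left(-27079\right) \left(- \frac{131}{34103}\right) - \frac{5596}{27} = \frac{3547349}{34103} - \frac{5596}{27} = - \frac{95061965}{920781}$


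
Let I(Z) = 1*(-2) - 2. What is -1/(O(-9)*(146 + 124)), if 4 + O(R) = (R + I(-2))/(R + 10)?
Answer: 1/4590 ≈ 0.00021786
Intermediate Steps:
I(Z) = -4 (I(Z) = -2 - 2 = -4)
O(R) = -4 + (-4 + R)/(10 + R) (O(R) = -4 + (R - 4)/(R + 10) = -4 + (-4 + R)/(10 + R))
-1/(O(-9)*(146 + 124)) = -1/(((-44 - 3*(-9))/(10 - 9))*(146 + 124)) = -1/(((-44 + 27)/1)*270) = -1/((1*(-17))*270) = -1/((-17*270)) = -1/(-4590) = -1*(-1/4590) = 1/4590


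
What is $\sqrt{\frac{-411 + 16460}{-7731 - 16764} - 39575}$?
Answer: $\frac{i \sqrt{23745591984630}}{24495} \approx 198.94 i$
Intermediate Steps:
$\sqrt{\frac{-411 + 16460}{-7731 - 16764} - 39575} = \sqrt{\frac{16049}{-24495} - 39575} = \sqrt{16049 \left(- \frac{1}{24495}\right) - 39575} = \sqrt{- \frac{16049}{24495} - 39575} = \sqrt{- \frac{969405674}{24495}} = \frac{i \sqrt{23745591984630}}{24495}$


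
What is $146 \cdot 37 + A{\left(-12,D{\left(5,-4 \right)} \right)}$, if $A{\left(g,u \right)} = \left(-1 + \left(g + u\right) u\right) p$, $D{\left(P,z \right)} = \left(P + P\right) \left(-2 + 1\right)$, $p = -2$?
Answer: $4964$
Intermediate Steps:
$D{\left(P,z \right)} = - 2 P$ ($D{\left(P,z \right)} = 2 P \left(-1\right) = - 2 P$)
$A{\left(g,u \right)} = 2 - 2 u \left(g + u\right)$ ($A{\left(g,u \right)} = \left(-1 + \left(g + u\right) u\right) \left(-2\right) = \left(-1 + u \left(g + u\right)\right) \left(-2\right) = 2 - 2 u \left(g + u\right)$)
$146 \cdot 37 + A{\left(-12,D{\left(5,-4 \right)} \right)} = 146 \cdot 37 - \left(-2 + 200 - \left(-48\right) 5\right) = 5402 - \left(-2 + 200 + 240\right) = 5402 - 438 = 4964$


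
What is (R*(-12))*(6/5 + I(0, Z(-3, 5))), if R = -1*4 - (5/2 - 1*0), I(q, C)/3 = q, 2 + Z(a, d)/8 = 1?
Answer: 468/5 ≈ 93.600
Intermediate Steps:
Z(a, d) = -8 (Z(a, d) = -16 + 8*1 = -16 + 8 = -8)
I(q, C) = 3*q
R = -13/2 (R = -4 - (5*(½) + 0) = -4 - (5/2 + 0) = -4 - 1*5/2 = -4 - 5/2 = -13/2 ≈ -6.5000)
(R*(-12))*(6/5 + I(0, Z(-3, 5))) = (-13/2*(-12))*(6/5 + 3*0) = 78*(6*(⅕) + 0) = 78*(6/5 + 0) = 78*(6/5) = 468/5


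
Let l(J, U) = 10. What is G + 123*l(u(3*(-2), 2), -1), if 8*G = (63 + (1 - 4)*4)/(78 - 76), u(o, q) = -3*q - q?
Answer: 19731/16 ≈ 1233.2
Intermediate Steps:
u(o, q) = -4*q
G = 51/16 (G = ((63 + (1 - 4)*4)/(78 - 76))/8 = ((63 - 3*4)/2)/8 = ((63 - 12)*(1/2))/8 = (51*(1/2))/8 = (1/8)*(51/2) = 51/16 ≈ 3.1875)
G + 123*l(u(3*(-2), 2), -1) = 51/16 + 123*10 = 51/16 + 1230 = 19731/16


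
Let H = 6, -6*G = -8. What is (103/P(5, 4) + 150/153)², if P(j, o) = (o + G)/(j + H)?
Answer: 30327874201/665856 ≈ 45547.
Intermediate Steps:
G = 4/3 (G = -⅙*(-8) = 4/3 ≈ 1.3333)
P(j, o) = (4/3 + o)/(6 + j) (P(j, o) = (o + 4/3)/(j + 6) = (4/3 + o)/(6 + j))
(103/P(5, 4) + 150/153)² = (103/(((4/3 + 4)/(6 + 5))) + 150/153)² = (103/(((16/3)/11)) + 150*(1/153))² = (103/(((1/11)*(16/3))) + 50/51)² = (103/(16/33) + 50/51)² = (103*(33/16) + 50/51)² = (3399/16 + 50/51)² = (174149/816)² = 30327874201/665856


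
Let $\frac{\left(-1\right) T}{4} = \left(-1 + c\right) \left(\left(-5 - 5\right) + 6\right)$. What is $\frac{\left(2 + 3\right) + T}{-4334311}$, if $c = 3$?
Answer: $- \frac{37}{4334311} \approx -8.5365 \cdot 10^{-6}$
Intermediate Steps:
$T = 32$ ($T = - 4 \left(-1 + 3\right) \left(\left(-5 - 5\right) + 6\right) = - 4 \cdot 2 \left(-10 + 6\right) = - 4 \cdot 2 \left(-4\right) = \left(-4\right) \left(-8\right) = 32$)
$\frac{\left(2 + 3\right) + T}{-4334311} = \frac{\left(2 + 3\right) + 32}{-4334311} = \left(5 + 32\right) \left(- \frac{1}{4334311}\right) = 37 \left(- \frac{1}{4334311}\right) = - \frac{37}{4334311}$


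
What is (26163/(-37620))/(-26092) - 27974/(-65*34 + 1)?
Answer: 160577811737/12680190160 ≈ 12.664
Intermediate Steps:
(26163/(-37620))/(-26092) - 27974/(-65*34 + 1) = (26163*(-1/37620))*(-1/26092) - 27974/(-2210 + 1) = -153/220*(-1/26092) - 27974/(-2209) = 153/5740240 - 27974*(-1/2209) = 153/5740240 + 27974/2209 = 160577811737/12680190160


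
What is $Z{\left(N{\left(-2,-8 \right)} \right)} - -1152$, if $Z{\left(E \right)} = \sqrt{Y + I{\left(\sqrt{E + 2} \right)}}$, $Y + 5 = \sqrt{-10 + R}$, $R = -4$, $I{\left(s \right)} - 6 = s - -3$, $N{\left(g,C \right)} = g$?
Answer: $1152 + \sqrt{4 + i \sqrt{14}} \approx 1154.2 + 0.85943 i$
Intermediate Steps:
$I{\left(s \right)} = 9 + s$ ($I{\left(s \right)} = 6 + \left(s - -3\right) = 6 + \left(s + 3\right) = 6 + \left(3 + s\right) = 9 + s$)
$Y = -5 + i \sqrt{14}$ ($Y = -5 + \sqrt{-10 - 4} = -5 + \sqrt{-14} = -5 + i \sqrt{14} \approx -5.0 + 3.7417 i$)
$Z{\left(E \right)} = \sqrt{4 + \sqrt{2 + E} + i \sqrt{14}}$ ($Z{\left(E \right)} = \sqrt{\left(-5 + i \sqrt{14}\right) + \left(9 + \sqrt{E + 2}\right)} = \sqrt{\left(-5 + i \sqrt{14}\right) + \left(9 + \sqrt{2 + E}\right)} = \sqrt{4 + \sqrt{2 + E} + i \sqrt{14}}$)
$Z{\left(N{\left(-2,-8 \right)} \right)} - -1152 = \sqrt{4 + \sqrt{2 - 2} + i \sqrt{14}} - -1152 = \sqrt{4 + \sqrt{0} + i \sqrt{14}} + 1152 = \sqrt{4 + 0 + i \sqrt{14}} + 1152 = \sqrt{4 + i \sqrt{14}} + 1152 = 1152 + \sqrt{4 + i \sqrt{14}}$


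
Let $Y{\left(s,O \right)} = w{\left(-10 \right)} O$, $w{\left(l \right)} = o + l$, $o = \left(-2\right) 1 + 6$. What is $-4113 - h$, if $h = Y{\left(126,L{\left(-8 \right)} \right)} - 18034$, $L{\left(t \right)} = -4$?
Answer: $13897$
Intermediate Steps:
$o = 4$ ($o = -2 + 6 = 4$)
$w{\left(l \right)} = 4 + l$
$Y{\left(s,O \right)} = - 6 O$ ($Y{\left(s,O \right)} = \left(4 - 10\right) O = - 6 O$)
$h = -18010$ ($h = \left(-6\right) \left(-4\right) - 18034 = 24 - 18034 = -18010$)
$-4113 - h = -4113 - -18010 = -4113 + 18010 = 13897$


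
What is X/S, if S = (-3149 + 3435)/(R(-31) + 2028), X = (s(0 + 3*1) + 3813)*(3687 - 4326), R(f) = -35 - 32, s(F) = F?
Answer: -2390874732/143 ≈ -1.6719e+7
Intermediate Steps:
R(f) = -67
X = -2438424 (X = ((0 + 3*1) + 3813)*(3687 - 4326) = ((0 + 3) + 3813)*(-639) = (3 + 3813)*(-639) = 3816*(-639) = -2438424)
S = 286/1961 (S = (-3149 + 3435)/(-67 + 2028) = 286/1961 ≈ 0.14584)
X/S = -2438424/286/1961 = -2438424*1961/286 = -2390874732/143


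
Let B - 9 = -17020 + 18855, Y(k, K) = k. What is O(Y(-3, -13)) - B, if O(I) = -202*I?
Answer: -1238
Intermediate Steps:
B = 1844 (B = 9 + (-17020 + 18855) = 9 + 1835 = 1844)
O(Y(-3, -13)) - B = -202*(-3) - 1*1844 = 606 - 1844 = -1238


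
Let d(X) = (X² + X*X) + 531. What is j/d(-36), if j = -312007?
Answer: -312007/3123 ≈ -99.906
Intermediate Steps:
d(X) = 531 + 2*X² (d(X) = (X² + X²) + 531 = 2*X² + 531 = 531 + 2*X²)
j/d(-36) = -312007/(531 + 2*(-36)²) = -312007/(531 + 2*1296) = -312007/(531 + 2592) = -312007/3123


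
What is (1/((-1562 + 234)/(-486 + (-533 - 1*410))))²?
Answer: 2042041/1763584 ≈ 1.1579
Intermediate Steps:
(1/((-1562 + 234)/(-486 + (-533 - 1*410))))² = (1/(-1328/(-486 + (-533 - 410))))² = (1/(-1328/(-486 - 943)))² = (1/(-1328/(-1429)))² = (1/(-1328*(-1/1429)))² = (1/(1328/1429))² = (1429/1328)² = 2042041/1763584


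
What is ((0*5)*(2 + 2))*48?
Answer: 0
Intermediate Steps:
((0*5)*(2 + 2))*48 = (0*4)*48 = 0*48 = 0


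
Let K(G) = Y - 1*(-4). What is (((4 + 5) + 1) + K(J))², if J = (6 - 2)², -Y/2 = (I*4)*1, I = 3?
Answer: 100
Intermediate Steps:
Y = -24 (Y = -2*3*4 = -24 ≈ -24.000)
J = 16 (J = 4² = 16)
K(G) = -20 (K(G) = -24 - 1*(-4) = -24 + 4 = -20)
(((4 + 5) + 1) + K(J))² = (((4 + 5) + 1) - 20)² = ((9 + 1) - 20)² = (10 - 20)² = (-10)² = 100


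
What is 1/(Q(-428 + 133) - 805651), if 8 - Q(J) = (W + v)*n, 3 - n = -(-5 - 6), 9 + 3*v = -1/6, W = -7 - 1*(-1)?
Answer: -9/7251439 ≈ -1.2411e-6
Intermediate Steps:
W = -6 (W = -7 + 1 = -6)
v = -55/18 (v = -3 + (-1/6)/3 = -3 + (-1*1/6)/3 = -3 + (1/3)*(-1/6) = -3 - 1/18 = -55/18 ≈ -3.0556)
n = -8 (n = 3 - (-1)*(-5 - 6) = 3 - (-1)*(-11) = 3 - 1*11 = 3 - 11 = -8)
Q(J) = -580/9 (Q(J) = 8 - (-6 - 55/18)*(-8) = 8 - (-163)*(-8)/18 = 8 - 1*652/9 = 8 - 652/9 = -580/9)
1/(Q(-428 + 133) - 805651) = 1/(-580/9 - 805651) = 1/(-7251439/9) = -9/7251439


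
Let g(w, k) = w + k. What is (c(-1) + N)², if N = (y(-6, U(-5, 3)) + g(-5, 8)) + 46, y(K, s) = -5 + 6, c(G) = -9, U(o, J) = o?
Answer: 1681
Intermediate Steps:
g(w, k) = k + w
y(K, s) = 1
N = 50 (N = (1 + (8 - 5)) + 46 = (1 + 3) + 46 = 4 + 46 = 50)
(c(-1) + N)² = (-9 + 50)² = 41² = 1681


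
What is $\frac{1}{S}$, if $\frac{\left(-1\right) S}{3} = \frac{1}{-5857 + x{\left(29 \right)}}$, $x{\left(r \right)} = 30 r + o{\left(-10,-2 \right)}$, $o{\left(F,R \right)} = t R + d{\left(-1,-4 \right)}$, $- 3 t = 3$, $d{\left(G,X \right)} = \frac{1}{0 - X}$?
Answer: $\frac{19939}{12} \approx 1661.6$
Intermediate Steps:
$d{\left(G,X \right)} = - \frac{1}{X}$ ($d{\left(G,X \right)} = \frac{1}{\left(-1\right) X} = - \frac{1}{X}$)
$t = -1$ ($t = \left(- \frac{1}{3}\right) 3 = -1$)
$o{\left(F,R \right)} = \frac{1}{4} - R$ ($o{\left(F,R \right)} = - R - \frac{1}{-4} = - R - - \frac{1}{4} = - R + \frac{1}{4} = \frac{1}{4} - R$)
$x{\left(r \right)} = \frac{9}{4} + 30 r$ ($x{\left(r \right)} = 30 r + \left(\frac{1}{4} - -2\right) = 30 r + \left(\frac{1}{4} + 2\right) = 30 r + \frac{9}{4} = \frac{9}{4} + 30 r$)
$S = \frac{12}{19939}$ ($S = - \frac{3}{-5857 + \left(\frac{9}{4} + 30 \cdot 29\right)} = - \frac{3}{-5857 + \left(\frac{9}{4} + 870\right)} = - \frac{3}{-5857 + \frac{3489}{4}} = - \frac{3}{- \frac{19939}{4}} = \left(-3\right) \left(- \frac{4}{19939}\right) = \frac{12}{19939} \approx 0.00060184$)
$\frac{1}{S} = \frac{1}{\frac{12}{19939}} = \frac{19939}{12}$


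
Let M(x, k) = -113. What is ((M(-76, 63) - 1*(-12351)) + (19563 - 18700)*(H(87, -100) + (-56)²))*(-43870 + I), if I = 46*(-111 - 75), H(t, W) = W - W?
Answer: -142525638156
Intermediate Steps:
H(t, W) = 0
I = -8556 (I = 46*(-186) = -8556)
((M(-76, 63) - 1*(-12351)) + (19563 - 18700)*(H(87, -100) + (-56)²))*(-43870 + I) = ((-113 - 1*(-12351)) + (19563 - 18700)*(0 + (-56)²))*(-43870 - 8556) = ((-113 + 12351) + 863*(0 + 3136))*(-52426) = (12238 + 863*3136)*(-52426) = (12238 + 2706368)*(-52426) = 2718606*(-52426) = -142525638156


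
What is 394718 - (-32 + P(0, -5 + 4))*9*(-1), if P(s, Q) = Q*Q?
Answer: 394439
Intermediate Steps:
P(s, Q) = Q²
394718 - (-32 + P(0, -5 + 4))*9*(-1) = 394718 - (-32 + (-5 + 4)²)*9*(-1) = 394718 - (-32 + (-1)²)*9*(-1) = 394718 - (-32 + 1)*9*(-1) = 394718 - (-31*9)*(-1) = 394718 - (-279)*(-1) = 394718 - 1*279 = 394718 - 279 = 394439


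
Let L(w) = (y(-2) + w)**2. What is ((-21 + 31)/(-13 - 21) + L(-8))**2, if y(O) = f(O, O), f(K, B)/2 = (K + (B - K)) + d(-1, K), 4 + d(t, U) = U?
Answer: 95785369/289 ≈ 3.3144e+5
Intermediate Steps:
d(t, U) = -4 + U
f(K, B) = -8 + 2*B + 2*K (f(K, B) = 2*((K + (B - K)) + (-4 + K)) = 2*(B + (-4 + K)) = 2*(-4 + B + K) = -8 + 2*B + 2*K)
y(O) = -8 + 4*O (y(O) = -8 + 2*O + 2*O = -8 + 4*O)
L(w) = (-16 + w)**2 (L(w) = ((-8 + 4*(-2)) + w)**2 = ((-8 - 8) + w)**2 = (-16 + w)**2)
((-21 + 31)/(-13 - 21) + L(-8))**2 = ((-21 + 31)/(-13 - 21) + (-16 - 8)**2)**2 = (10/(-34) + (-24)**2)**2 = (10*(-1/34) + 576)**2 = (-5/17 + 576)**2 = (9787/17)**2 = 95785369/289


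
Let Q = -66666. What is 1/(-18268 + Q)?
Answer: -1/84934 ≈ -1.1774e-5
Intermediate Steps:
1/(-18268 + Q) = 1/(-18268 - 66666) = 1/(-84934) = -1/84934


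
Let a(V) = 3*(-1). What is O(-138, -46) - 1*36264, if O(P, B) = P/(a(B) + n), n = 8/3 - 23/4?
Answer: -2645616/73 ≈ -36241.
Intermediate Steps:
a(V) = -3
n = -37/12 (n = 8*(1/3) - 23*1/4 = 8/3 - 23/4 = -37/12 ≈ -3.0833)
O(P, B) = -12*P/73 (O(P, B) = P/(-3 - 37/12) = P/(-73/12) = P*(-12/73) = -12*P/73)
O(-138, -46) - 1*36264 = -12/73*(-138) - 1*36264 = 1656/73 - 36264 = -2645616/73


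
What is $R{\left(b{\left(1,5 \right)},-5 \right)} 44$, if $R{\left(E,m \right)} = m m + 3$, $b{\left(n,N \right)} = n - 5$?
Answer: $1232$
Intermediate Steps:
$b{\left(n,N \right)} = -5 + n$
$R{\left(E,m \right)} = 3 + m^{2}$ ($R{\left(E,m \right)} = m^{2} + 3 = 3 + m^{2}$)
$R{\left(b{\left(1,5 \right)},-5 \right)} 44 = \left(3 + \left(-5\right)^{2}\right) 44 = \left(3 + 25\right) 44 = 28 \cdot 44 = 1232$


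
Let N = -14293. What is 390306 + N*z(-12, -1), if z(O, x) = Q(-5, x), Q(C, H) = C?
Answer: 461771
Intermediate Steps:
z(O, x) = -5
390306 + N*z(-12, -1) = 390306 - 14293*(-5) = 390306 + 71465 = 461771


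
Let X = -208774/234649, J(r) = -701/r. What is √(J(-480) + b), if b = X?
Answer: √452479033122630/28157880 ≈ 0.75544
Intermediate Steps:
X = -208774/234649 (X = -208774*1/234649 = -208774/234649 ≈ -0.88973)
b = -208774/234649 ≈ -0.88973
√(J(-480) + b) = √(-701/(-480) - 208774/234649) = √(-701*(-1/480) - 208774/234649) = √(701/480 - 208774/234649) = √(64277429/112631520) = √452479033122630/28157880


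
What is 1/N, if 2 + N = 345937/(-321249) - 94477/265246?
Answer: -85210012254/292529071783 ≈ -0.29129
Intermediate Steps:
N = -292529071783/85210012254 (N = -2 + (345937/(-321249) - 94477/265246) = -2 + (345937*(-1/321249) - 94477*1/265246) = -2 + (-345937/321249 - 94477/265246) = -2 - 122109047275/85210012254 = -292529071783/85210012254 ≈ -3.4330)
1/N = 1/(-292529071783/85210012254) = -85210012254/292529071783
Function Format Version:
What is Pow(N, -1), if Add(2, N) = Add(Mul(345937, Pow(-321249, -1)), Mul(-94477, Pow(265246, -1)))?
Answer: Rational(-85210012254, 292529071783) ≈ -0.29129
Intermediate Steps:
N = Rational(-292529071783, 85210012254) (N = Add(-2, Add(Mul(345937, Pow(-321249, -1)), Mul(-94477, Pow(265246, -1)))) = Add(-2, Add(Mul(345937, Rational(-1, 321249)), Mul(-94477, Rational(1, 265246)))) = Add(-2, Add(Rational(-345937, 321249), Rational(-94477, 265246))) = Add(-2, Rational(-122109047275, 85210012254)) = Rational(-292529071783, 85210012254) ≈ -3.4330)
Pow(N, -1) = Pow(Rational(-292529071783, 85210012254), -1) = Rational(-85210012254, 292529071783)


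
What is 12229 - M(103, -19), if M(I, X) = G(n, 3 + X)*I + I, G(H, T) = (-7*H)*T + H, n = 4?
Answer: -34430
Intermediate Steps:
G(H, T) = H - 7*H*T (G(H, T) = -7*H*T + H = H - 7*H*T)
M(I, X) = I + I*(-80 - 28*X) (M(I, X) = (4*(1 - 7*(3 + X)))*I + I = (4*(1 + (-21 - 7*X)))*I + I = (4*(-20 - 7*X))*I + I = (-80 - 28*X)*I + I = I*(-80 - 28*X) + I = I + I*(-80 - 28*X))
12229 - M(103, -19) = 12229 - (-1)*103*(79 + 28*(-19)) = 12229 - (-1)*103*(79 - 532) = 12229 - (-1)*103*(-453) = 12229 - 1*46659 = 12229 - 46659 = -34430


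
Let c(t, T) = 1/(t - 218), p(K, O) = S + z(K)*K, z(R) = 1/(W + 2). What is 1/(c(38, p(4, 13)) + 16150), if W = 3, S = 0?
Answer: 180/2906999 ≈ 6.1920e-5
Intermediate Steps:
z(R) = ⅕ (z(R) = 1/(3 + 2) = 1/5 = ⅕)
p(K, O) = K/5 (p(K, O) = 0 + K/5 = K/5)
c(t, T) = 1/(-218 + t)
1/(c(38, p(4, 13)) + 16150) = 1/(1/(-218 + 38) + 16150) = 1/(1/(-180) + 16150) = 1/(-1/180 + 16150) = 1/(2906999/180) = 180/2906999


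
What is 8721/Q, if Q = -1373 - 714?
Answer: -8721/2087 ≈ -4.1787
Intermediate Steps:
Q = -2087
8721/Q = 8721/(-2087) = 8721*(-1/2087) = -8721/2087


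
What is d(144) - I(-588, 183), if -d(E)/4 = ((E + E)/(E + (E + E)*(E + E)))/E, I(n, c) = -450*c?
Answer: 855287099/10386 ≈ 82350.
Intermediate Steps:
d(E) = -8/(E + 4*E²) (d(E) = -4*(E + E)/(E + (E + E)*(E + E))/E = -4*(2*E)/(E + (2*E)*(2*E))/E = -4*(2*E)/(E + 4*E²)/E = -4*2*E/(E + 4*E²)/E = -8/(E + 4*E²))
d(144) - I(-588, 183) = -8/(144*(1 + 4*144)) - (-450)*183 = -8*1/144/(1 + 576) - 1*(-82350) = -8*1/144/577 + 82350 = -8*1/144*1/577 + 82350 = -1/10386 + 82350 = 855287099/10386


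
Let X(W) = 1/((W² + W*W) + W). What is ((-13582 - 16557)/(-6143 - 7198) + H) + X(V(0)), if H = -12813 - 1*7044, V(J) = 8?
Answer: -36023951987/1814376 ≈ -19855.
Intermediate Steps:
H = -19857 (H = -12813 - 7044 = -19857)
X(W) = 1/(W + 2*W²) (X(W) = 1/((W² + W²) + W) = 1/(2*W² + W) = 1/(W + 2*W²))
((-13582 - 16557)/(-6143 - 7198) + H) + X(V(0)) = ((-13582 - 16557)/(-6143 - 7198) - 19857) + 1/(8*(1 + 2*8)) = (-30139/(-13341) - 19857) + 1/(8*(1 + 16)) = (-30139*(-1/13341) - 19857) + (⅛)/17 = (30139/13341 - 19857) + (⅛)*(1/17) = -264882098/13341 + 1/136 = -36023951987/1814376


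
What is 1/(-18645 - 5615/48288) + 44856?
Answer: 40385443532712/900335375 ≈ 44856.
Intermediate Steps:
1/(-18645 - 5615/48288) + 44856 = 1/(-900335375/48288) + 44856 = -48288/900335375 + 44856 = 40385443532712/900335375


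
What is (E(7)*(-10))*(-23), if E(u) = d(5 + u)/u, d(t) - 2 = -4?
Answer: -460/7 ≈ -65.714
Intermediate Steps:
d(t) = -2 (d(t) = 2 - 4 = -2)
E(u) = -2/u
(E(7)*(-10))*(-23) = (-2/7*(-10))*(-23) = (-2*1/7*(-10))*(-23) = -2/7*(-10)*(-23) = (20/7)*(-23) = -460/7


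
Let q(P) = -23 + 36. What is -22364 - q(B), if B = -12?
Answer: -22377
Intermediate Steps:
q(P) = 13
-22364 - q(B) = -22364 - 1*13 = -22364 - 13 = -22377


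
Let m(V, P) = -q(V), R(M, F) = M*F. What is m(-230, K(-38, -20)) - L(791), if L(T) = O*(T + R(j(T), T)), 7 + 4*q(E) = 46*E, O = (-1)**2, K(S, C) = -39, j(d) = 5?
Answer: -8397/4 ≈ -2099.3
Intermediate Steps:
R(M, F) = F*M
O = 1
q(E) = -7/4 + 23*E/2 (q(E) = -7/4 + (46*E)/4 = -7/4 + 23*E/2)
m(V, P) = 7/4 - 23*V/2 (m(V, P) = -(-7/4 + 23*V/2) = 7/4 - 23*V/2)
L(T) = 6*T (L(T) = 1*(T + T*5) = 1*(T + 5*T) = 1*(6*T) = 6*T)
m(-230, K(-38, -20)) - L(791) = (7/4 - 23/2*(-230)) - 6*791 = (7/4 + 2645) - 1*4746 = 10587/4 - 4746 = -8397/4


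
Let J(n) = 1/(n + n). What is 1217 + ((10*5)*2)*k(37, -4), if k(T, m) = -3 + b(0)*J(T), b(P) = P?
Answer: 917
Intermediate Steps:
J(n) = 1/(2*n)
k(T, m) = -3 (k(T, m) = -3 + 0*(1/(2*T)) = -3 + 0 = -3)
1217 + ((10*5)*2)*k(37, -4) = 1217 + ((10*5)*2)*(-3) = 1217 + (50*2)*(-3) = 1217 + 100*(-3) = 1217 - 300 = 917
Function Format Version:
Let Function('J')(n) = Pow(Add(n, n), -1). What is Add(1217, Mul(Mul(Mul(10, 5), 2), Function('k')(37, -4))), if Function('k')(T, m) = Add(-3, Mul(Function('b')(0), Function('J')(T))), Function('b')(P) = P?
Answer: 917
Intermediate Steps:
Function('J')(n) = Mul(Rational(1, 2), Pow(n, -1)) (Function('J')(n) = Pow(Mul(2, n), -1) = Mul(Rational(1, 2), Pow(n, -1)))
Function('k')(T, m) = -3 (Function('k')(T, m) = Add(-3, Mul(0, Mul(Rational(1, 2), Pow(T, -1)))) = Add(-3, 0) = -3)
Add(1217, Mul(Mul(Mul(10, 5), 2), Function('k')(37, -4))) = Add(1217, Mul(Mul(Mul(10, 5), 2), -3)) = Add(1217, Mul(Mul(50, 2), -3)) = Add(1217, Mul(100, -3)) = Add(1217, -300) = 917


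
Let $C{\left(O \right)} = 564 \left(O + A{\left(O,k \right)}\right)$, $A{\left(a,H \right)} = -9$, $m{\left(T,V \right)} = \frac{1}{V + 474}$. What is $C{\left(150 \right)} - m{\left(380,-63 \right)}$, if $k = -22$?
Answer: $\frac{32684363}{411} \approx 79524.0$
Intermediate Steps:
$m{\left(T,V \right)} = \frac{1}{474 + V}$
$C{\left(O \right)} = -5076 + 564 O$ ($C{\left(O \right)} = 564 \left(O - 9\right) = 564 \left(-9 + O\right) = -5076 + 564 O$)
$C{\left(150 \right)} - m{\left(380,-63 \right)} = \left(-5076 + 564 \cdot 150\right) - \frac{1}{474 - 63} = \left(-5076 + 84600\right) - \frac{1}{411} = 79524 - \frac{1}{411} = \frac{32684363}{411}$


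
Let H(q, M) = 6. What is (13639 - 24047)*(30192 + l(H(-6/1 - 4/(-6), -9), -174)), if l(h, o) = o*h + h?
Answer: -303434832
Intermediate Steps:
l(h, o) = h + h*o (l(h, o) = h*o + h = h + h*o)
(13639 - 24047)*(30192 + l(H(-6/1 - 4/(-6), -9), -174)) = (13639 - 24047)*(30192 + 6*(1 - 174)) = -10408*(30192 + 6*(-173)) = -10408*(30192 - 1038) = -10408*29154 = -303434832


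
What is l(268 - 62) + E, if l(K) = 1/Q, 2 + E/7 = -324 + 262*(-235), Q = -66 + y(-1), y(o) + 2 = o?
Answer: -29895769/69 ≈ -4.3327e+5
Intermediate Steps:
y(o) = -2 + o
Q = -69 (Q = -66 + (-2 - 1) = -66 - 3 = -69)
E = -433272 (E = -14 + 7*(-324 + 262*(-235)) = -14 + 7*(-324 - 61570) = -14 + 7*(-61894) = -14 - 433258 = -433272)
l(K) = -1/69 (l(K) = 1/(-69) = -1/69)
l(268 - 62) + E = -1/69 - 433272 = -29895769/69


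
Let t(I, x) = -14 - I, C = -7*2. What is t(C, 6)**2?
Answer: 0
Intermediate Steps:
C = -14
t(C, 6)**2 = (-14 - 1*(-14))**2 = (-14 + 14)**2 = 0**2 = 0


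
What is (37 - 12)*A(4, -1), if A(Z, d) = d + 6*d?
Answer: -175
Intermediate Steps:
A(Z, d) = 7*d
(37 - 12)*A(4, -1) = (37 - 12)*(7*(-1)) = 25*(-7) = -175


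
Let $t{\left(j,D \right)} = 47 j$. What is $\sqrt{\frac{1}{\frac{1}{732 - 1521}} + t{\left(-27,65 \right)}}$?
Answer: $7 i \sqrt{42} \approx 45.365 i$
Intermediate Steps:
$\sqrt{\frac{1}{\frac{1}{732 - 1521}} + t{\left(-27,65 \right)}} = \sqrt{\frac{1}{\frac{1}{732 - 1521}} + 47 \left(-27\right)} = \sqrt{\frac{1}{\frac{1}{-789}} - 1269} = \sqrt{\frac{1}{- \frac{1}{789}} - 1269} = \sqrt{-789 - 1269} = \sqrt{-2058} = 7 i \sqrt{42}$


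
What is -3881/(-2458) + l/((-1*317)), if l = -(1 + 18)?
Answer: 1276979/779186 ≈ 1.6389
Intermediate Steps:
l = -19 (l = -1*19 = -19)
-3881/(-2458) + l/((-1*317)) = -3881/(-2458) - 19/((-1*317)) = -3881*(-1/2458) - 19/(-317) = 3881/2458 - 19*(-1/317) = 3881/2458 + 19/317 = 1276979/779186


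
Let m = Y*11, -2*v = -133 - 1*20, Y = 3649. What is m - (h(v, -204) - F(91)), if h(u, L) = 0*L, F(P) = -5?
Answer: 40134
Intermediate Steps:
v = 153/2 (v = -(-133 - 1*20)/2 = -(-133 - 20)/2 = -½*(-153) = 153/2 ≈ 76.500)
h(u, L) = 0
m = 40139 (m = 3649*11 = 40139)
m - (h(v, -204) - F(91)) = 40139 - (0 - 1*(-5)) = 40139 - (0 + 5) = 40139 - 1*5 = 40139 - 5 = 40134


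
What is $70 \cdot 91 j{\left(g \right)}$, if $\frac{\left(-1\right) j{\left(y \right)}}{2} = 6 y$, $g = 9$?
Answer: $-687960$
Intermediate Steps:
$j{\left(y \right)} = - 12 y$ ($j{\left(y \right)} = - 2 \cdot 6 y = - 12 y$)
$70 \cdot 91 j{\left(g \right)} = 70 \cdot 91 \left(\left(-12\right) 9\right) = 6370 \left(-108\right) = -687960$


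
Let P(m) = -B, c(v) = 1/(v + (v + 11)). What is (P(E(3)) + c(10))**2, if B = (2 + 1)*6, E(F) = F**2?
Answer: 310249/961 ≈ 322.84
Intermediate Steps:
c(v) = 1/(11 + 2*v) (c(v) = 1/(v + (11 + v)) = 1/(11 + 2*v))
B = 18 (B = 3*6 = 18)
P(m) = -18 (P(m) = -1*18 = -18)
(P(E(3)) + c(10))**2 = (-18 + 1/(11 + 2*10))**2 = (-18 + 1/(11 + 20))**2 = (-18 + 1/31)**2 = (-557/31)**2 = 310249/961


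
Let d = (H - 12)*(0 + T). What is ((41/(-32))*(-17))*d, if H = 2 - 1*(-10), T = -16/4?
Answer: 0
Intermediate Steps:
T = -4 (T = -16*¼ = -4)
H = 12 (H = 2 + 10 = 12)
d = 0 (d = (12 - 12)*(0 - 4) = 0*(-4) = 0)
((41/(-32))*(-17))*d = ((41/(-32))*(-17))*0 = ((41*(-1/32))*(-17))*0 = -41/32*(-17)*0 = (697/32)*0 = 0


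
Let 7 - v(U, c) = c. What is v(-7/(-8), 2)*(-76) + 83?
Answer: -297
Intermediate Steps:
v(U, c) = 7 - c
v(-7/(-8), 2)*(-76) + 83 = (7 - 1*2)*(-76) + 83 = (7 - 2)*(-76) + 83 = 5*(-76) + 83 = -380 + 83 = -297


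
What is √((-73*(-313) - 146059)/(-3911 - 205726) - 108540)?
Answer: I*√58889561289290/23293 ≈ 329.45*I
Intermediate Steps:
√((-73*(-313) - 146059)/(-3911 - 205726) - 108540) = √((22849 - 146059)/(-209637) - 108540) = √(-123210*(-1/209637) - 108540) = √(13690/23293 - 108540) = √(-2528208530/23293) = I*√58889561289290/23293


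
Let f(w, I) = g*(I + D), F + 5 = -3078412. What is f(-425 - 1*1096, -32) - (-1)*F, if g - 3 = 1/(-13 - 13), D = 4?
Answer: -40020499/13 ≈ -3.0785e+6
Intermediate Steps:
g = 77/26 (g = 3 + 1/(-13 - 13) = 3 + 1/(-26) = 3 - 1/26 = 77/26 ≈ 2.9615)
F = -3078417 (F = -5 - 3078412 = -3078417)
f(w, I) = 154/13 + 77*I/26 (f(w, I) = 77*(I + 4)/26 = 77*(4 + I)/26 = 154/13 + 77*I/26)
f(-425 - 1*1096, -32) - (-1)*F = (154/13 + (77/26)*(-32)) - (-1)*(-3078417) = (154/13 - 1232/13) - 1*3078417 = -1078/13 - 3078417 = -40020499/13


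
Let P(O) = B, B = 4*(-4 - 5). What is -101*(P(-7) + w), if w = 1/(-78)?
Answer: 283709/78 ≈ 3637.3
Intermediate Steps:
w = -1/78 ≈ -0.012821
B = -36 (B = 4*(-9) = -36)
P(O) = -36
-101*(P(-7) + w) = -101*(-36 - 1/78) = -101*(-2809/78) = 283709/78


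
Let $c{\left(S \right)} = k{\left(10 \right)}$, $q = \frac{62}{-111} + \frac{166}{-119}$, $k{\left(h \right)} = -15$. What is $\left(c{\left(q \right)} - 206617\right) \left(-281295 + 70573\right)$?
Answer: $43541908304$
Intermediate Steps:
$q = - \frac{25804}{13209}$ ($q = 62 \left(- \frac{1}{111}\right) + 166 \left(- \frac{1}{119}\right) = - \frac{62}{111} - \frac{166}{119} = - \frac{25804}{13209} \approx -1.9535$)
$c{\left(S \right)} = -15$
$\left(c{\left(q \right)} - 206617\right) \left(-281295 + 70573\right) = \left(-15 - 206617\right) \left(-281295 + 70573\right) = \left(-206632\right) \left(-210722\right) = 43541908304$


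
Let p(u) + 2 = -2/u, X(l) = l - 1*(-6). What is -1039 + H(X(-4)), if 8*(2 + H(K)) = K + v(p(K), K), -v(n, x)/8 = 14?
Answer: -4219/4 ≈ -1054.8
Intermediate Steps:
X(l) = 6 + l (X(l) = l + 6 = 6 + l)
p(u) = -2 - 2/u
v(n, x) = -112 (v(n, x) = -8*14 = -112)
H(K) = -16 + K/8 (H(K) = -2 + (K - 112)/8 = -2 + (-112 + K)/8 = -2 + (-14 + K/8) = -16 + K/8)
-1039 + H(X(-4)) = -1039 + (-16 + (6 - 4)/8) = -1039 + (-16 + (⅛)*2) = -1039 + (-16 + ¼) = -1039 - 63/4 = -4219/4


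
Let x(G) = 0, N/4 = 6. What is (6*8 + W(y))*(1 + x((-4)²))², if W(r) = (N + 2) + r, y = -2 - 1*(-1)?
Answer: 73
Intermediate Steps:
N = 24 (N = 4*6 = 24)
y = -1 (y = -2 + 1 = -1)
W(r) = 26 + r (W(r) = (24 + 2) + r = 26 + r)
(6*8 + W(y))*(1 + x((-4)²))² = (6*8 + (26 - 1))*(1 + 0)² = (48 + 25)*1² = 73*1 = 73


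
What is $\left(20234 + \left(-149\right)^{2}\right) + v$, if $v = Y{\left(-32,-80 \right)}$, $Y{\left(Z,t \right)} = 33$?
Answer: $42468$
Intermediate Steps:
$v = 33$
$\left(20234 + \left(-149\right)^{2}\right) + v = \left(20234 + \left(-149\right)^{2}\right) + 33 = \left(20234 + 22201\right) + 33 = 42435 + 33 = 42468$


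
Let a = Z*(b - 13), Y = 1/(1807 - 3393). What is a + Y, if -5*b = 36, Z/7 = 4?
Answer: -4485213/7930 ≈ -565.60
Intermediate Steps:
Z = 28 (Z = 7*4 = 28)
b = -36/5 (b = -⅕*36 = -36/5 ≈ -7.2000)
Y = -1/1586 (Y = 1/(-1586) = -1/1586 ≈ -0.00063052)
a = -2828/5 (a = 28*(-36/5 - 13) = 28*(-101/5) = -2828/5 ≈ -565.60)
a + Y = -2828/5 - 1/1586 = -4485213/7930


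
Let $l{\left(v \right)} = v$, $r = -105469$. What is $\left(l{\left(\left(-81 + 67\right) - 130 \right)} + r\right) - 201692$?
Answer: $-307305$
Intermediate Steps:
$\left(l{\left(\left(-81 + 67\right) - 130 \right)} + r\right) - 201692 = \left(\left(\left(-81 + 67\right) - 130\right) - 105469\right) - 201692 = \left(\left(-14 - 130\right) - 105469\right) - 201692 = \left(-144 - 105469\right) - 201692 = -105613 - 201692 = -307305$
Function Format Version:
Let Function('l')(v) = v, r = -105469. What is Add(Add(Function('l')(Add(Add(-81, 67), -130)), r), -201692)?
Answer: -307305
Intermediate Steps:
Add(Add(Function('l')(Add(Add(-81, 67), -130)), r), -201692) = Add(Add(Add(Add(-81, 67), -130), -105469), -201692) = Add(Add(Add(-14, -130), -105469), -201692) = Add(Add(-144, -105469), -201692) = Add(-105613, -201692) = -307305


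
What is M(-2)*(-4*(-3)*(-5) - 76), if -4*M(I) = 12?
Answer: 408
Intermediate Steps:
M(I) = -3 (M(I) = -1/4*12 = -3)
M(-2)*(-4*(-3)*(-5) - 76) = -3*(-4*(-3)*(-5) - 76) = -3*(12*(-5) - 76) = -3*(-60 - 76) = -3*(-136) = 408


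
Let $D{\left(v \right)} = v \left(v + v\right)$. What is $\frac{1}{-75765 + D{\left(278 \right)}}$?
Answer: $\frac{1}{78803} \approx 1.269 \cdot 10^{-5}$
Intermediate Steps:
$D{\left(v \right)} = 2 v^{2}$ ($D{\left(v \right)} = v 2 v = 2 v^{2}$)
$\frac{1}{-75765 + D{\left(278 \right)}} = \frac{1}{-75765 + 2 \cdot 278^{2}} = \frac{1}{-75765 + 2 \cdot 77284} = \frac{1}{-75765 + 154568} = \frac{1}{78803}$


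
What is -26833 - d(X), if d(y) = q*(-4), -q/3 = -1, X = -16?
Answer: -26821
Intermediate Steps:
q = 3 (q = -3*(-1) = 3)
d(y) = -12 (d(y) = 3*(-4) = -12)
-26833 - d(X) = -26833 - 1*(-12) = -26833 + 12 = -26821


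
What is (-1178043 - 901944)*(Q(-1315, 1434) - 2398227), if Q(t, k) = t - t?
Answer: 4988280983049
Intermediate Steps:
Q(t, k) = 0
(-1178043 - 901944)*(Q(-1315, 1434) - 2398227) = (-1178043 - 901944)*(0 - 2398227) = -2079987*(-2398227) = 4988280983049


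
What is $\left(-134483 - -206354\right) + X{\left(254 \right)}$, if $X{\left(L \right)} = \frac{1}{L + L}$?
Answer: $\frac{36510469}{508} \approx 71871.0$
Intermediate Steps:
$X{\left(L \right)} = \frac{1}{2 L}$
$\left(-134483 - -206354\right) + X{\left(254 \right)} = \left(-134483 - -206354\right) + \frac{1}{2 \cdot 254} = \left(-134483 + 206354\right) + \frac{1}{2} \cdot \frac{1}{254} = 71871 + \frac{1}{508} = \frac{36510469}{508}$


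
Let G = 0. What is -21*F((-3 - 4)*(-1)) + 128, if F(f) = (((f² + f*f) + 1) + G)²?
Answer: -205693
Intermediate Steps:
F(f) = (1 + 2*f²)² (F(f) = (((f² + f*f) + 1) + 0)² = (((f² + f²) + 1) + 0)² = ((2*f² + 1) + 0)² = ((1 + 2*f²) + 0)² = (1 + 2*f²)²)
-21*F((-3 - 4)*(-1)) + 128 = -21*(1 + 2*((-3 - 4)*(-1))²)² + 128 = -21*(1 + 2*(-7*(-1))²)² + 128 = -21*(1 + 2*7²)² + 128 = -21*(1 + 2*49)² + 128 = -21*(1 + 98)² + 128 = -21*99² + 128 = -21*9801 + 128 = -205821 + 128 = -205693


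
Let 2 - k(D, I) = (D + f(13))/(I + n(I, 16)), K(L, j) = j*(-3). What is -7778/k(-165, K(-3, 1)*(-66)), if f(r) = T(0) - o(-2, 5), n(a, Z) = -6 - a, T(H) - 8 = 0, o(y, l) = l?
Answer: 7778/25 ≈ 311.12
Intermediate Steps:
K(L, j) = -3*j
T(H) = 8 (T(H) = 8 + 0 = 8)
f(r) = 3 (f(r) = 8 - 1*5 = 8 - 5 = 3)
k(D, I) = 5/2 + D/6 (k(D, I) = 2 - (D + 3)/(I + (-6 - I)) = 2 - (3 + D)/(-6) = 2 - (3 + D)*(-1)/6 = 2 - (-½ - D/6) = 2 + (½ + D/6) = 5/2 + D/6)
-7778/k(-165, K(-3, 1)*(-66)) = -7778/(5/2 + (⅙)*(-165)) = -7778/(5/2 - 55/2) = -7778/(-25) = -7778*(-1/25) = 7778/25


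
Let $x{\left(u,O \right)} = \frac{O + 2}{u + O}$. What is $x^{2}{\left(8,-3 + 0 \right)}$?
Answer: $\frac{1}{25} \approx 0.04$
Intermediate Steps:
$x{\left(u,O \right)} = \frac{2 + O}{O + u}$
$x^{2}{\left(8,-3 + 0 \right)} = \left(\frac{2 + \left(-3 + 0\right)}{\left(-3 + 0\right) + 8}\right)^{2} = \left(\frac{2 - 3}{-3 + 8}\right)^{2} = \left(\frac{1}{5} \left(-1\right)\right)^{2} = \left(- \frac{1}{5}\right)^{2} = \frac{1}{25}$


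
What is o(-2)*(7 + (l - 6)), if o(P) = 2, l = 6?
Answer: 14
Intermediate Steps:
o(-2)*(7 + (l - 6)) = 2*(7 + (6 - 6)) = 2*(7 + 0) = 2*7 = 14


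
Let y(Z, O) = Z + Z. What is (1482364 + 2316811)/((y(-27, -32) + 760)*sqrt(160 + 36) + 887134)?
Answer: 3799175/897018 ≈ 4.2353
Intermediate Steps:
y(Z, O) = 2*Z
(1482364 + 2316811)/((y(-27, -32) + 760)*sqrt(160 + 36) + 887134) = (1482364 + 2316811)/((2*(-27) + 760)*sqrt(160 + 36) + 887134) = 3799175/((-54 + 760)*sqrt(196) + 887134) = 3799175/(706*14 + 887134) = 3799175/(9884 + 887134) = 3799175/897018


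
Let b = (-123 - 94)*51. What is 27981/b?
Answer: -9327/3689 ≈ -2.5283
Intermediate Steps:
b = -11067 (b = -217*51 = -11067)
27981/b = 27981/(-11067) = 27981*(-1/11067) = -9327/3689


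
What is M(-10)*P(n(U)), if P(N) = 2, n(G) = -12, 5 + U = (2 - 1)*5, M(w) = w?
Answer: -20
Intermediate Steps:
U = 0 (U = -5 + (2 - 1)*5 = -5 + 1*5 = -5 + 5 = 0)
M(-10)*P(n(U)) = -10*2 = -20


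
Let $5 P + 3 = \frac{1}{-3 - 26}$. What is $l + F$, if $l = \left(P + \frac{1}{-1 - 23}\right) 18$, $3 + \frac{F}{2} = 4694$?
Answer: $\frac{5434789}{580} \approx 9370.3$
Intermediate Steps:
$F = 9382$ ($F = -6 + 2 \cdot 4694 = -6 + 9388 = 9382$)
$P = - \frac{88}{145}$ ($P = - \frac{3}{5} + \frac{1}{5 \left(-3 - 26\right)} = - \frac{3}{5} + \frac{1}{5 \left(-29\right)} = - \frac{3}{5} + \frac{1}{5} \left(- \frac{1}{29}\right) = - \frac{3}{5} - \frac{1}{145} = - \frac{88}{145} \approx -0.6069$)
$l = - \frac{6771}{580}$ ($l = \left(- \frac{88}{145} + \frac{1}{-1 - 23}\right) 18 = \left(- \frac{88}{145} + \frac{1}{-24}\right) 18 = \left(- \frac{88}{145} - \frac{1}{24}\right) 18 = \left(- \frac{2257}{3480}\right) 18 = - \frac{6771}{580} \approx -11.674$)
$l + F = - \frac{6771}{580} + 9382 = \frac{5434789}{580}$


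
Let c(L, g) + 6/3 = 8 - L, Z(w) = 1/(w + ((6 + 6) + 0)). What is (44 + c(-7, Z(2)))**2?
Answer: 3249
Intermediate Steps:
Z(w) = 1/(12 + w) (Z(w) = 1/(w + (12 + 0)) = 1/(w + 12) = 1/(12 + w))
c(L, g) = 6 - L (c(L, g) = -2 + (8 - L) = 6 - L)
(44 + c(-7, Z(2)))**2 = (44 + (6 - 1*(-7)))**2 = (44 + (6 + 7))**2 = (44 + 13)**2 = 57**2 = 3249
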